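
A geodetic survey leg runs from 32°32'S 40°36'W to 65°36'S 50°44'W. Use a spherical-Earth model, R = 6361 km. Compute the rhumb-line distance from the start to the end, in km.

Rhumb course C = atan2(Δλ, Δψ) with Δψ = ln[tan(π/4+φ₂/2)/tan(π/4+φ₁/2)] = -0.9305, Δλ = -0.1769 → C = 190.76°
d = R·|Δφ| / |cos C| = 6361·0.57712 / 0.98241 = 3737 km

3737 km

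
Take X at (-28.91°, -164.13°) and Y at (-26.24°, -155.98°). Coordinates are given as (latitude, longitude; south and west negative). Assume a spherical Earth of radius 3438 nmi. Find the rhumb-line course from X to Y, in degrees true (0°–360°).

Δψ = ln[tan(π/4+φ₂/2)/tan(π/4+φ₁/2)] = +0.0526
Δλ = +0.1422 rad (taken the short way round)
course = atan2(Δλ, Δψ) = 69.71°

69.7°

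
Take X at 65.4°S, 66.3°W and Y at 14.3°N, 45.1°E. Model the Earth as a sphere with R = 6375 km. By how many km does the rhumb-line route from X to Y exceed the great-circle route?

Great circle: cos σ = sin φ₁ sin φ₂ + cos φ₁ cos φ₂ cos Δλ,  σ = 1.9517 rad → d_gc = 12442.1 km
Rhumb line: Δψ = +1.7753, q = Δφ/Δψ = 0.7835, d_rh = R√(Δφ²+q²Δλ²) = 13151.4 km
Excess = 13151.4 − 12442.1 = 709.3 ≈ 709 km

709 km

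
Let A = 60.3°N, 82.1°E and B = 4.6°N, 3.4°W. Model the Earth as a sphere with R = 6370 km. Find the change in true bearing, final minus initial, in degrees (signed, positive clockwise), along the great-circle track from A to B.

-58.6°

At departure: θ₁ = atan2(sin Δλ cos φ₂, cos φ₁ sin φ₂ − sin φ₁ cos φ₂ cos Δλ) = 268.37°
At arrival: θ₂ = atan2(sin Δλ cos φ₁, −cos φ₂ sin φ₁ + sin φ₂ cos φ₁ cos Δλ) = 209.79°
Δθ = θ₂ − θ₁ = -58.6°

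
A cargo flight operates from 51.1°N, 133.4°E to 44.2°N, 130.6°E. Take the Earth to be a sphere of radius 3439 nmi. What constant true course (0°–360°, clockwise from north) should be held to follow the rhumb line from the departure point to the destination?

Meridional parts: M(φ₁)=+1.0409, M(φ₂)=+0.8618 → ΔM = -0.1791;  Δλ = -0.0489 rad
tan C = Δλ / ΔM = +0.2728 → C = 195.26°

195.3°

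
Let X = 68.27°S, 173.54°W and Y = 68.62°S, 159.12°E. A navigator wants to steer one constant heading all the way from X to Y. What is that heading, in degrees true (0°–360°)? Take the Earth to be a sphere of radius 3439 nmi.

268.0°

Meridional parts: M(φ₁)=-1.6506, M(φ₂)=-1.6672 → ΔM = -0.0166;  Δλ = -0.4772 rad
tan C = Δλ / ΔM = +28.6981 → C = 268.00°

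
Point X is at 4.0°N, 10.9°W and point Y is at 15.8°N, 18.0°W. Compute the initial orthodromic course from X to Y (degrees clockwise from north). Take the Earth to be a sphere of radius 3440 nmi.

329.9°

N = sin Δλ·cos φ₂ = -0.1189;  D = cos φ₁ sin φ₂ − sin φ₁ cos φ₂ cos Δλ = +0.2050
initial course = atan2(N, D) = 329.88°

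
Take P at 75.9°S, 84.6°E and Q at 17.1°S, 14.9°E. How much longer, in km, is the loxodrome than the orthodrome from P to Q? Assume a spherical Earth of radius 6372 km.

289 km

Great circle: cos σ = sin φ₁ sin φ₂ + cos φ₁ cos φ₂ cos Δλ,  σ = 1.1961 rad → d_gc = 7621.7 km
Rhumb line: Δψ = +1.7872, q = Δφ/Δψ = 0.5742, d_rh = R√(Δφ²+q²Δλ²) = 7910.5 km
Excess = 7910.5 − 7621.7 = 288.8 ≈ 289 km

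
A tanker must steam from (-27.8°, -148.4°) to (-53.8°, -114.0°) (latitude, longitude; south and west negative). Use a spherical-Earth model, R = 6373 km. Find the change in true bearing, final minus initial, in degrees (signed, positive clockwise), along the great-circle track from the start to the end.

-23.5°

At departure: θ₁ = atan2(sin Δλ cos φ₂, cos φ₁ sin φ₂ − sin φ₁ cos φ₂ cos Δλ) = 145.56°
At arrival: θ₂ = atan2(sin Δλ cos φ₁, −cos φ₂ sin φ₁ + sin φ₂ cos φ₁ cos Δλ) = 122.10°
Δθ = θ₂ − θ₁ = -23.5°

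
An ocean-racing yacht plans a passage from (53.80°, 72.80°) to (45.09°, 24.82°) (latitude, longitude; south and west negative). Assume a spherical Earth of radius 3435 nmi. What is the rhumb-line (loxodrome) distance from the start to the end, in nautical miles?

Δψ = ln[tan(π/4+φ₂/2)/tan(π/4+φ₁/2)] = -0.2347;  Δφ = -0.1520 rad,  Δλ = -0.8374 rad
q = Δφ/Δψ = 0.6478
d = R·√(Δφ² + q²Δλ²) = 3435·0.56340 = 1935 nmi

1935 nmi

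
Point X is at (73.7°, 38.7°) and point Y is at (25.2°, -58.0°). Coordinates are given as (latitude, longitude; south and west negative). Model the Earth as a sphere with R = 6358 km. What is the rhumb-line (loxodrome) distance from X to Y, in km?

Δψ = ln[tan(π/4+φ₂/2)/tan(π/4+φ₁/2)] = -1.4887;  Δφ = -0.8465 rad,  Δλ = -1.6877 rad
q = Δφ/Δψ = 0.5686
d = R·√(Δφ² + q²Δλ²) = 6358·1.27964 = 8136 km

8136 km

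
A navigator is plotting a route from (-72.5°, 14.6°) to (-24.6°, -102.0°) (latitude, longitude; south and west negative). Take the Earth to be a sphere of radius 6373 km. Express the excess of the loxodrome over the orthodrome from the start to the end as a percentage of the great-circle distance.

Great circle: σ = 1.2926 rad → d_gc = Rσ = 8237.9 km
Rhumb: Δφ = +0.8360, Δλ = -2.0351, Δψ = +1.4282, q = Δφ/Δψ = 0.5854 → d_rh = R√(Δφ²+q²Δλ²) = 9274.9 km
Excess = (9274.9 − 8237.9) / 8237.9 = 1037.0 / 8237.9 = 12.59% ≈ 12.6%

12.6%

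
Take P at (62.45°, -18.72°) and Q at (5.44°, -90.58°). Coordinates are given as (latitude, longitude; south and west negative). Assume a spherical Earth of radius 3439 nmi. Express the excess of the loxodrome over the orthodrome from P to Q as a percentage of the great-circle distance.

2.7%

Great circle: σ = 1.3414 rad → d_gc = Rσ = 4613.0 nmi
Rhumb: Δφ = -0.9950, Δλ = -1.2542, Δψ = -1.3108, q = Δφ/Δψ = 0.7591 → d_rh = R√(Δφ²+q²Δλ²) = 4736.0 nmi
Excess = (4736.0 − 4613.0) / 4613.0 = 123.0 / 4613.0 = 2.67% ≈ 2.7%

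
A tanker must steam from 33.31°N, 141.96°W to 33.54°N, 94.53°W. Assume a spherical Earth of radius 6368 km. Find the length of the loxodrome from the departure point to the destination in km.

Δψ = ln[tan(π/4+φ₂/2)/tan(π/4+φ₁/2)] = +0.0048;  Δφ = +0.0040 rad,  Δλ = +0.8278 rad
q = Δφ/Δψ = 0.8346
d = R·√(Δφ² + q²Δλ²) = 6368·0.69091 = 4400 km

4400 km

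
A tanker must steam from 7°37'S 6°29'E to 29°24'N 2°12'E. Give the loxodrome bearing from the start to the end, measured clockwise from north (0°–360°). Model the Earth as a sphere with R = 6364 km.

353.6°

Meridional parts: M(φ₁)=-0.1333, M(φ₂)=+0.5373 → ΔM = +0.6706;  Δλ = -0.0748 rad
tan C = Δλ / ΔM = -0.1115 → C = 353.64°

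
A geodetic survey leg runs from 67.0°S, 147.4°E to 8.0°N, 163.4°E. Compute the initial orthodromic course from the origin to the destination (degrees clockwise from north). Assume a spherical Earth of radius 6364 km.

16.3°

θ = atan2( sin Δλ·cos φ₂ ,  cos φ₁ sin φ₂ − sin φ₁ cos φ₂ cos Δλ )
  = atan2(+0.2730, +0.9306) = 16.35°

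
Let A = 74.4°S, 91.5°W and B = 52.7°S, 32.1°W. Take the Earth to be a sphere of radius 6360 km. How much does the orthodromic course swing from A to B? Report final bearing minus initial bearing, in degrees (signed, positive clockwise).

-54.9°

Initial bearing θ₁ = atan2(sin Δλ cos φ₂, cos φ₁ sin φ₂ − sin φ₁ cos φ₂ cos Δλ) = 80.94°
Final bearing θ₂ = (initial bearing from the destination back to the start) + 180° = 25.99°
Δθ = θ₂ − θ₁ = -54.9°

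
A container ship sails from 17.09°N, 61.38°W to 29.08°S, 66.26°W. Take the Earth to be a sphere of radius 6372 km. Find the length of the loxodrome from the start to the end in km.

Rhumb course C = atan2(Δλ, Δψ) with Δψ = ln[tan(π/4+φ₂/2)/tan(π/4+φ₁/2)] = -0.8337, Δλ = -0.0852 → C = 185.83°
d = R·|Δφ| / |cos C| = 6372·0.80582 / 0.99482 = 5161 km

5161 km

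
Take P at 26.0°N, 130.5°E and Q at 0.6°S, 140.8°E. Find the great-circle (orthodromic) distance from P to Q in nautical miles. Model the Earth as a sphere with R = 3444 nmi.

1707 nmi

cos σ = sin φ₁ sin φ₂ + cos φ₁ cos φ₂ cos Δλ
      = sin(26.00°)sin(-0.60°) + cos(26.00°)cos(-0.60°)cos(10.30°) = 0.8797
σ = 28.397° → d = Rσ = 3444·0.49563 = 1707 nmi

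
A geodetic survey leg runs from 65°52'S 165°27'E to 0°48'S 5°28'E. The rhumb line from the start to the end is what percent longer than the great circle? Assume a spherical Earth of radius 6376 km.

21.2%

Great circle: σ = 1.9513 rad → d_gc = Rσ = 12441.5 km
Rhumb: Δφ = +1.1356, Δλ = -2.7922, Δψ = +1.5289, q = Δφ/Δψ = 0.7428 → d_rh = R√(Δφ²+q²Δλ²) = 15076.6 km
Excess = (15076.6 − 12441.5) / 12441.5 = 2635.1 / 12441.5 = 21.18% ≈ 21.2%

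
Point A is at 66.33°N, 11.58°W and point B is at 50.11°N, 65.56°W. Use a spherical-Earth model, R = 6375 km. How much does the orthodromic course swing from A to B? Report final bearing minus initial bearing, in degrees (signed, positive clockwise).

-47.2°

At departure: θ₁ = atan2(sin Δλ cos φ₂, cos φ₁ sin φ₂ − sin φ₁ cos φ₂ cos Δλ) = 265.88°
At arrival: θ₂ = atan2(sin Δλ cos φ₁, −cos φ₂ sin φ₁ + sin φ₂ cos φ₁ cos Δλ) = 218.64°
Δθ = θ₂ − θ₁ = -47.2°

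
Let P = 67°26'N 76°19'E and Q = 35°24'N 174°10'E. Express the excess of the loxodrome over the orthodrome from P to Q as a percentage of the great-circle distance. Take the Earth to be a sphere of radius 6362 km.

8.9%

Great circle: σ = 1.0562 rad → d_gc = Rσ = 6719.4 km
Rhumb: Δφ = -0.5591, Δλ = +1.7078, Δψ = -0.9505, q = Δφ/Δψ = 0.5882 → d_rh = R√(Δφ²+q²Δλ²) = 7314.2 km
Excess = (7314.2 − 6719.4) / 6719.4 = 594.8 / 6719.4 = 8.852% ≈ 8.9%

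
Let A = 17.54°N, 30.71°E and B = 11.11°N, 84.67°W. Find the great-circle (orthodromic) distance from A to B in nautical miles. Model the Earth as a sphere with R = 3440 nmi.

cos σ = sin φ₁ sin φ₂ + cos φ₁ cos φ₂ cos Δλ
      = sin(17.54°)sin(11.11°) + cos(17.54°)cos(11.11°)cos(-115.38°) = -0.3430
σ = 110.057° → d = Rσ = 3440·1.92086 = 6608 nmi

6608 nmi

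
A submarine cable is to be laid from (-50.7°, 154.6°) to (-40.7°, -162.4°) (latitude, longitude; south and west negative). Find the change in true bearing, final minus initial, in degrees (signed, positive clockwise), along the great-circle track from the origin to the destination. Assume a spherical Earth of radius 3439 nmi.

Initial bearing θ₁ = atan2(sin Δλ cos φ₂, cos φ₁ sin φ₂ − sin φ₁ cos φ₂ cos Δλ) = 88.22°
Final bearing θ₂ = (initial bearing from the destination back to the start) + 180° = 56.62°
Δθ = θ₂ − θ₁ = -31.6°

-31.6°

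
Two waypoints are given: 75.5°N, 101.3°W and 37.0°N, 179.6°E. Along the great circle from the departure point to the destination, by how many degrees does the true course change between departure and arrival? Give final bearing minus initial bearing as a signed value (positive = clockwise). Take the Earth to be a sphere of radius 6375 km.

-72.1°

At departure: θ₁ = atan2(sin Δλ cos φ₂, cos φ₁ sin φ₂ − sin φ₁ cos φ₂ cos Δλ) = 270.33°
At arrival: θ₂ = atan2(sin Δλ cos φ₁, −cos φ₂ sin φ₁ + sin φ₂ cos φ₁ cos Δλ) = 198.27°
Δθ = θ₂ − θ₁ = -72.1°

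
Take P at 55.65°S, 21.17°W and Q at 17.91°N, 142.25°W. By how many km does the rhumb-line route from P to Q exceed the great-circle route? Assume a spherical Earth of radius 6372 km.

Great circle: cos σ = sin φ₁ sin φ₂ + cos φ₁ cos φ₂ cos Δλ,  σ = 2.1306 rad → d_gc = 13576.5 km
Rhumb line: Δψ = +1.4920, q = Δφ/Δψ = 0.8605, d_rh = R√(Δφ²+q²Δλ²) = 14184.1 km
Excess = 14184.1 − 13576.5 = 607.6 ≈ 608 km

608 km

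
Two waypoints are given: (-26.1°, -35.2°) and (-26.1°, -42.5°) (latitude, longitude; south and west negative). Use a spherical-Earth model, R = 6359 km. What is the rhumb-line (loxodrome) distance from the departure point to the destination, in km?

728 km

Δψ = ln[tan(π/4+φ₂/2)/tan(π/4+φ₁/2)] = +0.0000;  Δφ = +0.0000 rad,  Δλ = -0.1274 rad
Δψ ≈ 0 so q = cos φ₁ = 0.8980
d = R·√(Δφ² + q²Δλ²) = 6359·0.11442 = 728 km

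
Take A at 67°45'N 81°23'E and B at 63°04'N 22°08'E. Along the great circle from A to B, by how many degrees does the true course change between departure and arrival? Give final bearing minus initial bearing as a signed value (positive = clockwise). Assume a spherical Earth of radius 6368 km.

-54.7°

Initial bearing θ₁ = atan2(sin Δλ cos φ₂, cos φ₁ sin φ₂ − sin φ₁ cos φ₂ cos Δλ) = 287.57°
Final bearing θ₂ = (initial bearing from the destination back to the start) + 180° = 232.84°
Δθ = θ₂ − θ₁ = -54.7°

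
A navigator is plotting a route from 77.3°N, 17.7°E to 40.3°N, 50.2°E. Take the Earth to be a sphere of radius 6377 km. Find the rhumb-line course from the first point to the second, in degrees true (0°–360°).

158.3°

Meridional parts: M(φ₁)=+2.1957, M(φ₂)=+0.7698 → ΔM = -1.4259;  Δλ = +0.5672 rad
tan C = Δλ / ΔM = -0.3978 → C = 158.31°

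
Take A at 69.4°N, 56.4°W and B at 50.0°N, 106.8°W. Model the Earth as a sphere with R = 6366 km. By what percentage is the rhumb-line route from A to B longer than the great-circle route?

Great circle: σ = 0.5331 rad → d_gc = Rσ = 3393.9 km
Rhumb: Δφ = -0.3386, Δλ = -0.8796, Δψ = -0.6945, q = Δφ/Δψ = 0.4875 → d_rh = R√(Δφ²+q²Δλ²) = 3478.3 km
Excess = (3478.3 − 3393.9) / 3393.9 = 84.4 / 3393.9 = 2.49% ≈ 2.5%

2.5%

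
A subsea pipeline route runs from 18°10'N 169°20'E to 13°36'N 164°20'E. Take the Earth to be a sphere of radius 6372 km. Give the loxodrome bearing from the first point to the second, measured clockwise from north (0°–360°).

Meridional parts: M(φ₁)=+0.3225, M(φ₂)=+0.2396 → ΔM = -0.0829;  Δλ = -0.0873 rad
tan C = Δλ / ΔM = +1.0528 → C = 226.47°

226.5°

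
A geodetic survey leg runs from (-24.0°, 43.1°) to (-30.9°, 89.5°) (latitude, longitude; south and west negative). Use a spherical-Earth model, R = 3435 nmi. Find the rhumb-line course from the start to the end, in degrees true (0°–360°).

99.5°

Meridional parts: M(φ₁)=-0.4317, M(φ₂)=-0.5675 → ΔM = -0.1358;  Δλ = +0.8098 rad
tan C = Δλ / ΔM = -5.9620 → C = 99.52°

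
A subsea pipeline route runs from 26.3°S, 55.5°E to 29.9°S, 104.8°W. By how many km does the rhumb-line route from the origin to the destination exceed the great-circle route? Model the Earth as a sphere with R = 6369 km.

2301 km

Great circle: cos σ = sin φ₁ sin φ₂ + cos φ₁ cos φ₂ cos Δλ,  σ = 2.1069 rad → d_gc = 13419.0 km
Rhumb line: Δψ = -0.0712, q = Δφ/Δψ = 0.8819, d_rh = R√(Δφ²+q²Δλ²) = 15719.6 km
Excess = 15719.6 − 13419.0 = 2300.6 ≈ 2301 km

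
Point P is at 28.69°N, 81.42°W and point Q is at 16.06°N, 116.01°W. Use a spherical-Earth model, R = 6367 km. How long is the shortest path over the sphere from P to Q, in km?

3804 km

Haversine: a = sin²(Δφ/2)+cos φ₁ cos φ₂ sin²(Δλ/2) = 0.08660;  σ = 2·atan2(√a,√(1−a))
σ = 34.230° → d = Rσ = 6367·0.59742 = 3804 km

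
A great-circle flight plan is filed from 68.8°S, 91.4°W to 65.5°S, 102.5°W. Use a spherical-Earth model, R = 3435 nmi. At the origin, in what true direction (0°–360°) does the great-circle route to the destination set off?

302.2°

θ = atan2( sin Δλ·cos φ₂ ,  cos φ₁ sin φ₂ − sin φ₁ cos φ₂ cos Δλ )
  = atan2(-0.0798, +0.0503) = 302.23°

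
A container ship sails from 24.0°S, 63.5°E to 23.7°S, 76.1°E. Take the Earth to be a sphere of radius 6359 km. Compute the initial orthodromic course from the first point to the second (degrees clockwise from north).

θ = atan2( sin Δλ·cos φ₂ ,  cos φ₁ sin φ₂ − sin φ₁ cos φ₂ cos Δλ )
  = atan2(+0.1997, -0.0037) = 91.07°

91.1°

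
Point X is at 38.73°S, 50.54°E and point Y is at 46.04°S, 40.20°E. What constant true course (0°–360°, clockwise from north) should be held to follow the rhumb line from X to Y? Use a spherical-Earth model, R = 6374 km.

226.2°

Meridional parts: M(φ₁)=-0.7342, M(φ₂)=-0.9073 → ΔM = -0.1730;  Δλ = -0.1805 rad
tan C = Δλ / ΔM = +1.0429 → C = 226.20°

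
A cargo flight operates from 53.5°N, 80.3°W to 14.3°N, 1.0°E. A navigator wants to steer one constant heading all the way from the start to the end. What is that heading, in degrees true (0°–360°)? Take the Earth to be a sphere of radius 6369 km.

Δψ = ln[tan(π/4+φ₂/2)/tan(π/4+φ₁/2)] = -0.8572
Δλ = +1.4190 rad (taken the short way round)
course = atan2(Δλ, Δψ) = 121.14°

121.1°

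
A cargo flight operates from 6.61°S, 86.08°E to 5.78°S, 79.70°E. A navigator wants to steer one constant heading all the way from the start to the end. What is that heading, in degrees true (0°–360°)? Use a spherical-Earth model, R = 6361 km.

Meridional parts: M(φ₁)=-0.1156, M(φ₂)=-0.1011 → ΔM = +0.0146;  Δλ = -0.1114 rad
tan C = Δλ / ΔM = -7.6418 → C = 277.46°

277.5°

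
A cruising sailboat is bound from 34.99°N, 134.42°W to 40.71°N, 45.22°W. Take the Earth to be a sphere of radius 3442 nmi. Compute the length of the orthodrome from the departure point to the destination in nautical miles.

4055 nmi

Haversine: a = sin²(Δφ/2)+cos φ₁ cos φ₂ sin²(Δλ/2) = 0.30866;  σ = 2·atan2(√a,√(1−a))
σ = 67.500° → d = Rσ = 3442·1.17810 = 4055 nmi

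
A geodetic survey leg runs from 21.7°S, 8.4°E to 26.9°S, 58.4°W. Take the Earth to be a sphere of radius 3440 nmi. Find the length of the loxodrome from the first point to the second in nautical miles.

Δψ = ln[tan(π/4+φ₂/2)/tan(π/4+φ₁/2)] = -0.0996;  Δφ = -0.0908 rad,  Δλ = -1.1659 rad
q = Δφ/Δψ = 0.9110
d = R·√(Δφ² + q²Δλ²) = 3440·1.06594 = 3667 nmi

3667 nmi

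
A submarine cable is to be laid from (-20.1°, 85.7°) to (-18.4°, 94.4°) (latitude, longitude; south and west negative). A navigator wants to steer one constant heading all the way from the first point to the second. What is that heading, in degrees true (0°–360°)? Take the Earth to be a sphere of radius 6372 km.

78.3°

Δψ = ln[tan(π/4+φ₂/2)/tan(π/4+φ₁/2)] = +0.0314
Δλ = +0.1518 rad (taken the short way round)
course = atan2(Δλ, Δψ) = 78.31°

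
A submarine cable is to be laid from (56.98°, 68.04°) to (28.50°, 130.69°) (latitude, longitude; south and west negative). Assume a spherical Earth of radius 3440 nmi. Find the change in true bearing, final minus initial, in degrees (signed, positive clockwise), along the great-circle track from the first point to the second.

At departure: θ₁ = atan2(sin Δλ cos φ₂, cos φ₁ sin φ₂ − sin φ₁ cos φ₂ cos Δλ) = 95.74°
At arrival: θ₂ = atan2(sin Δλ cos φ₁, −cos φ₂ sin φ₁ + sin φ₂ cos φ₁ cos Δλ) = 141.91°
Δθ = θ₂ − θ₁ = +46.2°

+46.2°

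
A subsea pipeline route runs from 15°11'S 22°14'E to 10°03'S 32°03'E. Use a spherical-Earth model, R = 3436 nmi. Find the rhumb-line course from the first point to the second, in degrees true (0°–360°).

Meridional parts: M(φ₁)=-0.2682, M(φ₂)=-0.1763 → ΔM = +0.0918;  Δλ = +0.1713 rad
tan C = Δλ / ΔM = +1.8655 → C = 61.81°

61.8°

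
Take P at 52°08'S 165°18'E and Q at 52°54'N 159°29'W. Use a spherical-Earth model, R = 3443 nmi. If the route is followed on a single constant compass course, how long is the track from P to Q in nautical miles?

6562 nmi

Δψ = ln[tan(π/4+φ₂/2)/tan(π/4+φ₁/2)] = +2.1619;  Δφ = +1.8332 rad,  Δλ = +0.6146 rad
q = Δφ/Δψ = 0.8480
d = R·√(Δφ² + q²Δλ²) = 3443·1.90583 = 6562 nmi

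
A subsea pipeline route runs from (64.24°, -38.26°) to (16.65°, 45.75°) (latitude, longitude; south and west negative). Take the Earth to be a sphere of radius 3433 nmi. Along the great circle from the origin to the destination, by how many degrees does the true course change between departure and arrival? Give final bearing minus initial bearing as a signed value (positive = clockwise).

Initial bearing θ₁ = atan2(sin Δλ cos φ₂, cos φ₁ sin φ₂ − sin φ₁ cos φ₂ cos Δλ) = 87.93°
Final bearing θ₂ = (initial bearing from the destination back to the start) + 180° = 153.04°
Δθ = θ₂ − θ₁ = +65.1°

+65.1°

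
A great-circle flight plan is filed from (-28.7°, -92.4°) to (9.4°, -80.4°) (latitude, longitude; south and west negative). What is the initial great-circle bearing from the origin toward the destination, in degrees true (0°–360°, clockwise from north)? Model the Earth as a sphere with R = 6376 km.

18.7°

θ = atan2( sin Δλ·cos φ₂ ,  cos φ₁ sin φ₂ − sin φ₁ cos φ₂ cos Δλ )
  = atan2(+0.2051, +0.6067) = 18.68°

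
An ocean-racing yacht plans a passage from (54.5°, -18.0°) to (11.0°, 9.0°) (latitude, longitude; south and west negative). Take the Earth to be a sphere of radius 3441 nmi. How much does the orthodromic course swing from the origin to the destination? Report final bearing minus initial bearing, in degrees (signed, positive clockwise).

+15.9°

Initial bearing θ₁ = atan2(sin Δλ cos φ₂, cos φ₁ sin φ₂ − sin φ₁ cos φ₂ cos Δλ) = 143.45°
Final bearing θ₂ = (initial bearing from the destination back to the start) + 180° = 159.37°
Δθ = θ₂ − θ₁ = +15.9°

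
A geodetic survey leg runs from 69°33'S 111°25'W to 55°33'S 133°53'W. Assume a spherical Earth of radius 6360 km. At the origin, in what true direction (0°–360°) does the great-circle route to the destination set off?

N = sin Δλ·cos φ₂ = -0.2162;  D = cos φ₁ sin φ₂ − sin φ₁ cos φ₂ cos Δλ = +0.2017
initial course = atan2(N, D) = 313.02°

313.0°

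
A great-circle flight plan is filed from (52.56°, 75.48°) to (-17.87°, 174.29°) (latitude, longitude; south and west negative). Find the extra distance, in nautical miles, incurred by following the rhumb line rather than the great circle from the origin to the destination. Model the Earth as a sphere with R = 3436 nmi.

Great circle: cos σ = sin φ₁ sin φ₂ + cos φ₁ cos φ₂ cos Δλ,  σ = 1.9095 rad → d_gc = 6561.0 nmi
Rhumb line: Δψ = -1.3992, q = Δφ/Δψ = 0.8785, d_rh = R√(Δφ²+q²Δλ²) = 6703.7 nmi
Excess = 6703.7 − 6561.0 = 142.7 ≈ 143 nmi

143 nmi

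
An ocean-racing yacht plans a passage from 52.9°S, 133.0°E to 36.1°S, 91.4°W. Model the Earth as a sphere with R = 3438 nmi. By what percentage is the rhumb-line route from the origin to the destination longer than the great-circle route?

17.0%

Great circle: σ = 1.4488 rad → d_gc = Rσ = 4980.9 nmi
Rhumb: Δφ = +0.2932, Δλ = +2.3667, Δψ = +0.4155, q = Δφ/Δψ = 0.7057 → d_rh = R√(Δφ²+q²Δλ²) = 5829.7 nmi
Excess = (5829.7 − 4980.9) / 4980.9 = 848.8 / 4980.9 = 17.04% ≈ 17.0%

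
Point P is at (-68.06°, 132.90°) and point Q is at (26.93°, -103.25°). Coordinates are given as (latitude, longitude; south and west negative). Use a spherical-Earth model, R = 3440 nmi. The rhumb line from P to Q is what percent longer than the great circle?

Great circle: σ = 2.2214 rad → d_gc = Rσ = 7641.6 nmi
Rhumb: Δφ = +1.6579, Δλ = +2.1616, Δψ = +2.1291, q = Δφ/Δψ = 0.7787 → d_rh = R√(Δφ²+q²Δλ²) = 8127.3 nmi
Excess = (8127.3 − 7641.6) / 7641.6 = 485.7 / 7641.6 = 6.36% ≈ 6.4%

6.4%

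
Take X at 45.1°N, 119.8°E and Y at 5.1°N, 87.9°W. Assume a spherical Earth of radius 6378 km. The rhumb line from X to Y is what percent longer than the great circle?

Great circle: σ = 2.1646 rad → d_gc = Rσ = 13805.9 km
Rhumb: Δφ = -0.6981, Δλ = +2.6581, Δψ = -0.7947, q = Δφ/Δψ = 0.8785 → d_rh = R√(Δφ²+q²Δλ²) = 15544.6 km
Excess = (15544.6 − 13805.9) / 13805.9 = 1738.7 / 13805.9 = 12.59% ≈ 12.6%

12.6%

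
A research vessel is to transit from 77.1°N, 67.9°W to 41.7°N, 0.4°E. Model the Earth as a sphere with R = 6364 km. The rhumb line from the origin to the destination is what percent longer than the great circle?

Great circle: σ = 0.7812 rad → d_gc = Rσ = 4971.5 km
Rhumb: Δφ = -0.6178, Δλ = +1.1921, Δψ = -1.3778, q = Δφ/Δψ = 0.4484 → d_rh = R√(Δφ²+q²Δλ²) = 5199.4 km
Excess = (5199.4 − 4971.5) / 4971.5 = 227.9 / 4971.5 = 4.58% ≈ 4.6%

4.6%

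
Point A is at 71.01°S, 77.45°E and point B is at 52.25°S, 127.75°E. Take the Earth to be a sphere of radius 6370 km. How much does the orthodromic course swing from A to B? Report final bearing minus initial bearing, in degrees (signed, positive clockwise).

-45.4°

At departure: θ₁ = atan2(sin Δλ cos φ₂, cos φ₁ sin φ₂ − sin φ₁ cos φ₂ cos Δλ) = 76.57°
At arrival: θ₂ = atan2(sin Δλ cos φ₁, −cos φ₂ sin φ₁ + sin φ₂ cos φ₁ cos Δλ) = 31.13°
Δθ = θ₂ − θ₁ = -45.4°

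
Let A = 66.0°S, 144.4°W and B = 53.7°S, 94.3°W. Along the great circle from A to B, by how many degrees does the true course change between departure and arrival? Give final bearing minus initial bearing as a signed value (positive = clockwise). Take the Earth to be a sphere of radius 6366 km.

At departure: θ₁ = atan2(sin Δλ cos φ₂, cos φ₁ sin φ₂ − sin φ₁ cos φ₂ cos Δλ) = 87.59°
At arrival: θ₂ = atan2(sin Δλ cos φ₁, −cos φ₂ sin φ₁ + sin φ₂ cos φ₁ cos Δλ) = 43.35°
Δθ = θ₂ − θ₁ = -44.2°

-44.2°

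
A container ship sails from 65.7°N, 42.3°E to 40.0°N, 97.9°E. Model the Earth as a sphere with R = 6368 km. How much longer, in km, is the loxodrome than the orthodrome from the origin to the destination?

118 km

Great circle: cos σ = sin φ₁ sin φ₂ + cos φ₁ cos φ₂ cos Δλ,  σ = 0.7014 rad → d_gc = 4466.53 km
Rhumb line: Δψ = -0.7728, q = Δφ/Δψ = 0.5804, d_rh = R√(Δφ²+q²Δλ²) = 4584.99 km
Excess = 4584.99 − 4466.53 = 118.46 ≈ 118 km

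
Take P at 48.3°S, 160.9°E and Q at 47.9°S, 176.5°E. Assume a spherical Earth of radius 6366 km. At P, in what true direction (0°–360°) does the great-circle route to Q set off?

N = sin Δλ·cos φ₂ = +0.1803;  D = cos φ₁ sin φ₂ − sin φ₁ cos φ₂ cos Δλ = -0.0115
initial course = atan2(N, D) = 93.64°

93.6°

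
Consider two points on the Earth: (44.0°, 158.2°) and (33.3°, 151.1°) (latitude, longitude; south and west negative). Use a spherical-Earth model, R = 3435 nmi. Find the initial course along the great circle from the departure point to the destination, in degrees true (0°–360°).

N = sin Δλ·cos φ₂ = -0.1033;  D = cos φ₁ sin φ₂ − sin φ₁ cos φ₂ cos Δλ = -0.1812
initial course = atan2(N, D) = 209.69°

209.7°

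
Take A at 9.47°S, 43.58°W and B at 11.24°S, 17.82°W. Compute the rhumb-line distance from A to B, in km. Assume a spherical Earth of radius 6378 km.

Rhumb course C = atan2(Δλ, Δψ) with Δψ = ln[tan(π/4+φ₂/2)/tan(π/4+φ₁/2)] = -0.0314, Δλ = +0.4496 → C = 94.00°
d = R·|Δφ| / |cos C| = 6378·0.03089 / 0.06968 = 2828 km

2828 km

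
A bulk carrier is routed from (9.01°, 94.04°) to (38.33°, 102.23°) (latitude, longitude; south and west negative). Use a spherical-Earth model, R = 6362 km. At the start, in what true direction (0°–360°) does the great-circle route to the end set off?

12.8°

N = sin Δλ·cos φ₂ = +0.1118;  D = cos φ₁ sin φ₂ − sin φ₁ cos φ₂ cos Δλ = +0.4909
initial course = atan2(N, D) = 12.82°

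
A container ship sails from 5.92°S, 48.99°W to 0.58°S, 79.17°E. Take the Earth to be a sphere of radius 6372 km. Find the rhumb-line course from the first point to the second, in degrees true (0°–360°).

Meridional parts: M(φ₁)=-0.1035, M(φ₂)=-0.0101 → ΔM = +0.0934;  Δλ = +2.2368 rad
tan C = Δλ / ΔM = +23.9527 → C = 87.61°

87.6°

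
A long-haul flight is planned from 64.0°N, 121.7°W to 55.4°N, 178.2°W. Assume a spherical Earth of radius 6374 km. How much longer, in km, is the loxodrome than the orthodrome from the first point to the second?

101 km

Great circle: cos σ = sin φ₁ sin φ₂ + cos φ₁ cos φ₂ cos Δλ,  σ = 0.5008 rad → d_gc = 3191.8 km
Rhumb line: Δψ = -0.2994, q = Δφ/Δψ = 0.5013, d_rh = R√(Δφ²+q²Δλ²) = 3292.7 km
Excess = 3292.7 − 3191.8 = 100.9 ≈ 101 km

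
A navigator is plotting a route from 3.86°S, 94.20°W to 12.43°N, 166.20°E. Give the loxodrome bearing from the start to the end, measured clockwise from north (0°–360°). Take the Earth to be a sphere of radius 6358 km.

Δψ = ln[tan(π/4+φ₂/2)/tan(π/4+φ₁/2)] = +0.2861
Δλ = -1.7383 rad (taken the short way round)
course = atan2(Δλ, Δψ) = 279.35°

279.3°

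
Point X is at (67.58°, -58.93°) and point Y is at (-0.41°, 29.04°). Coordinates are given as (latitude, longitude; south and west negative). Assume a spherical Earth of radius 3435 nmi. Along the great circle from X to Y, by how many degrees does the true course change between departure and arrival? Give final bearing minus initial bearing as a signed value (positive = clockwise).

+65.6°

At departure: θ₁ = atan2(sin Δλ cos φ₂, cos φ₁ sin φ₂ − sin φ₁ cos φ₂ cos Δλ) = 92.03°
At arrival: θ₂ = atan2(sin Δλ cos φ₁, −cos φ₂ sin φ₁ + sin φ₂ cos φ₁ cos Δλ) = 157.59°
Δθ = θ₂ − θ₁ = +65.6°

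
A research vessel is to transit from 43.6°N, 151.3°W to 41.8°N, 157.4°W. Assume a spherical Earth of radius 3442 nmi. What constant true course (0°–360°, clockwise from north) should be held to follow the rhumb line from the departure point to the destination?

248.1°

Δψ = ln[tan(π/4+φ₂/2)/tan(π/4+φ₁/2)] = -0.0428
Δλ = -0.1065 rad (taken the short way round)
course = atan2(Δλ, Δψ) = 248.12°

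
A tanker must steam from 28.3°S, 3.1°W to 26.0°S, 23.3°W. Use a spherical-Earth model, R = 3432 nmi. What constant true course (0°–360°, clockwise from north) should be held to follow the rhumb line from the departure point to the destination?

Δψ = ln[tan(π/4+φ₂/2)/tan(π/4+φ₁/2)] = +0.0451
Δλ = -0.3526 rad (taken the short way round)
course = atan2(Δλ, Δψ) = 277.29°

277.3°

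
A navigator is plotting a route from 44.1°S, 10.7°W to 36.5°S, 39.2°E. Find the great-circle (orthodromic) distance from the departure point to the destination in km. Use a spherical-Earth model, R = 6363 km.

4243 km

cos σ = sin φ₁ sin φ₂ + cos φ₁ cos φ₂ cos Δλ
      = sin(-44.10°)sin(-36.50°) + cos(-44.10°)cos(-36.50°)cos(49.90°) = 0.7858
σ = 38.207° → d = Rσ = 6363·0.66684 = 4243 km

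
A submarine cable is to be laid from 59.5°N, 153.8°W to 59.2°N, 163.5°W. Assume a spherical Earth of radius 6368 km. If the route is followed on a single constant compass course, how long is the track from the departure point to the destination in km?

Rhumb course C = atan2(Δλ, Δψ) with Δψ = ln[tan(π/4+φ₂/2)/tan(π/4+φ₁/2)] = -0.0103, Δλ = -0.1693 → C = 266.53°
d = R·|Δφ| / |cos C| = 6368·0.00524 / 0.06056 = 551 km

551 km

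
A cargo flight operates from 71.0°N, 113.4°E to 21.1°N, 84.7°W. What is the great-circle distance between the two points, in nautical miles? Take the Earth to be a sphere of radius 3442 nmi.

Haversine: a = sin²(Δφ/2)+cos φ₁ cos φ₂ sin²(Δλ/2) = 0.47416;  σ = 2·atan2(√a,√(1−a))
σ = 87.038° → d = Rσ = 3442·1.51910 = 5229 nmi

5229 nmi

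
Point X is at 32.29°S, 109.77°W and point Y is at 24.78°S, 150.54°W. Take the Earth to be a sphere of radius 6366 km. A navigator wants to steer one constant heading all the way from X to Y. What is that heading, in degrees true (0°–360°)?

Δψ = ln[tan(π/4+φ₂/2)/tan(π/4+φ₁/2)] = +0.1494
Δλ = -0.7116 rad (taken the short way round)
course = atan2(Δλ, Δψ) = 281.86°

281.9°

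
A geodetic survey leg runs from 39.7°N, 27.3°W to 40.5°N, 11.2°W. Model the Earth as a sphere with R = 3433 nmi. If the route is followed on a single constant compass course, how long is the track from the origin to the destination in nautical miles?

739 nmi

Δψ = ln[tan(π/4+φ₂/2)/tan(π/4+φ₁/2)] = +0.0183;  Δφ = +0.0140 rad,  Δλ = +0.2810 rad
q = Δφ/Δψ = 0.7649
d = R·√(Δφ² + q²Δλ²) = 3433·0.21539 = 739 nmi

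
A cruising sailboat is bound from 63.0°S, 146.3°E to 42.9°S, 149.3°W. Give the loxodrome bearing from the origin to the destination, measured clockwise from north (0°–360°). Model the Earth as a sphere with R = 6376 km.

62.1°

Δψ = ln[tan(π/4+φ₂/2)/tan(π/4+φ₁/2)] = +0.5963
Δλ = +1.1240 rad (taken the short way round)
course = atan2(Δλ, Δψ) = 62.05°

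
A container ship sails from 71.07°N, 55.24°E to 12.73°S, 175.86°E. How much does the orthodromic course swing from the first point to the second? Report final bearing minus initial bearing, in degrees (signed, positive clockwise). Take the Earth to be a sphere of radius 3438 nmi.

+97.9°

At departure: θ₁ = atan2(sin Δλ cos φ₂, cos φ₁ sin φ₂ − sin φ₁ cos φ₂ cos Δλ) = 64.61°
At arrival: θ₂ = atan2(sin Δλ cos φ₁, −cos φ₂ sin φ₁ + sin φ₂ cos φ₁ cos Δλ) = 162.52°
Δθ = θ₂ − θ₁ = +97.9°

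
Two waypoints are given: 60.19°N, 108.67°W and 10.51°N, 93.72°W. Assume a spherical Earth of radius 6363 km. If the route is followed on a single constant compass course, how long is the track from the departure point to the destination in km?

Rhumb course C = atan2(Δλ, Δψ) with Δψ = ln[tan(π/4+φ₂/2)/tan(π/4+φ₁/2)] = -1.1391, Δλ = +0.2609 → C = 167.10°
d = R·|Δφ| / |cos C| = 6363·0.86708 / 0.97476 = 5660 km

5660 km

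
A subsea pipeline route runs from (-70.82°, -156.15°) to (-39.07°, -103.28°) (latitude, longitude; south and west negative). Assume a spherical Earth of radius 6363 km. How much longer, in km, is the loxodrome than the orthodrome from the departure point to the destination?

Great circle: cos σ = sin φ₁ sin φ₂ + cos φ₁ cos φ₂ cos Δλ,  σ = 0.7239 rad → d_gc = 4606.0 km
Rhumb line: Δψ = +1.0362, q = Δφ/Δψ = 0.5348, d_rh = R√(Δφ²+q²Δλ²) = 4721.4 km
Excess = 4721.4 − 4606.0 = 115.4 ≈ 115 km

115 km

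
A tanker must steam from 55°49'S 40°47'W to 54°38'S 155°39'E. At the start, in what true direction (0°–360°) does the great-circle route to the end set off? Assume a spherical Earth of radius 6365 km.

190.1°

θ = atan2( sin Δλ·cos φ₂ ,  cos φ₁ sin φ₂ − sin φ₁ cos φ₂ cos Δλ )
  = atan2(-0.1637, -0.9174) = 190.12°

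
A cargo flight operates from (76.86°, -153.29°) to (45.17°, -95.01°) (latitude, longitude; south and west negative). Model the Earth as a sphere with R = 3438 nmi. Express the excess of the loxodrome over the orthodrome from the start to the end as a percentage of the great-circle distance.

Great circle: σ = 0.6842 rad → d_gc = Rσ = 2352.4 nmi
Rhumb: Δφ = -0.5531, Δλ = +1.0172, Δψ = -1.2757, q = Δφ/Δψ = 0.4335 → d_rh = R√(Δφ²+q²Δλ²) = 2432.0 nmi
Excess = (2432.0 − 2352.4) / 2352.4 = 79.6 / 2352.4 = 3.38% ≈ 3.4%

3.4%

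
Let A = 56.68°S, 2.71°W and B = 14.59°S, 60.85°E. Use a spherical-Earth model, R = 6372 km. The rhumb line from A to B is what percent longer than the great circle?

Great circle: σ = 1.1072 rad → d_gc = Rσ = 7054.9 km
Rhumb: Δφ = +0.7346, Δλ = +1.1093, Δψ = +0.9490, q = Δφ/Δψ = 0.7741 → d_rh = R√(Δφ²+q²Δλ²) = 7200.7 km
Excess = (7200.7 − 7054.9) / 7054.9 = 145.8 / 7054.9 = 2.07% ≈ 2.1%

2.1%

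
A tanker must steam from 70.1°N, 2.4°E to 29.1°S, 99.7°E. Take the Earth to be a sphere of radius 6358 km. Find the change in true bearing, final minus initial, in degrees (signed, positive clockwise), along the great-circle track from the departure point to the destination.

+63.1°

At departure: θ₁ = atan2(sin Δλ cos φ₂, cos φ₁ sin φ₂ − sin φ₁ cos φ₂ cos Δλ) = 94.04°
At arrival: θ₂ = atan2(sin Δλ cos φ₁, −cos φ₂ sin φ₁ + sin φ₂ cos φ₁ cos Δλ) = 157.13°
Δθ = θ₂ − θ₁ = +63.1°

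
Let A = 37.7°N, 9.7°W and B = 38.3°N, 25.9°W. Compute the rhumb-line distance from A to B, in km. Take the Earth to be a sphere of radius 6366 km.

1420 km

Δψ = ln[tan(π/4+φ₂/2)/tan(π/4+φ₁/2)] = +0.0133;  Δφ = +0.0105 rad,  Δλ = -0.2827 rad
q = Δφ/Δψ = 0.7880
d = R·√(Δφ² + q²Δλ²) = 6366·0.22305 = 1420 km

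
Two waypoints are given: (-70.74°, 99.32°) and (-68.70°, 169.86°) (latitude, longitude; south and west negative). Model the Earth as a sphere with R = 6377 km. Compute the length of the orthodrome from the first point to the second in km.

2577 km

cos σ = sin φ₁ sin φ₂ + cos φ₁ cos φ₂ cos Δλ
      = sin(-70.74°)sin(-68.70°) + cos(-70.74°)cos(-68.70°)cos(70.54°) = 0.9195
σ = 23.152° → d = Rσ = 6377·0.40408 = 2577 km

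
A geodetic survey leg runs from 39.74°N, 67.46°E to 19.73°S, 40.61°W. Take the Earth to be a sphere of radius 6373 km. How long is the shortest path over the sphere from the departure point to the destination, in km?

12917 km

cos σ = sin φ₁ sin φ₂ + cos φ₁ cos φ₂ cos Δλ
      = sin(39.74°)sin(-19.73°) + cos(39.74°)cos(-19.73°)cos(-108.07°) = -0.4403
σ = 116.125° → d = Rσ = 6373·2.02677 = 12917 km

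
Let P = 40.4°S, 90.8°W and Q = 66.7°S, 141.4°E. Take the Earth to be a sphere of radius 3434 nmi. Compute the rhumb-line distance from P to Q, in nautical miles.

Δψ = ln[tan(π/4+φ₂/2)/tan(π/4+φ₁/2)] = -0.8070;  Δφ = -0.4590 rad,  Δλ = -2.2305 rad
q = Δφ/Δψ = 0.5688
d = R·√(Δφ² + q²Δλ²) = 3434·1.34928 = 4633 nmi

4633 nmi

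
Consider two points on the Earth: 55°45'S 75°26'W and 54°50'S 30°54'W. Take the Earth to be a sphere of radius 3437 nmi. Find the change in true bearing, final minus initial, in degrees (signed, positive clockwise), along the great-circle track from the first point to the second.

Initial bearing θ₁ = atan2(sin Δλ cos φ₂, cos φ₁ sin φ₂ − sin φ₁ cos φ₂ cos Δλ) = 106.64°
Final bearing θ₂ = (initial bearing from the destination back to the start) + 180° = 69.43°
Δθ = θ₂ − θ₁ = -37.2°

-37.2°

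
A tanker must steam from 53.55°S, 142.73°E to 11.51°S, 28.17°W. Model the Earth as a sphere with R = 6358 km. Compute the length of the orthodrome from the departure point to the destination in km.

cos σ = sin φ₁ sin φ₂ + cos φ₁ cos φ₂ cos Δλ
      = sin(-53.55°)sin(-11.51°) + cos(-53.55°)cos(-11.51°)cos(-170.90°) = -0.4143
σ = 114.478° → d = Rσ = 6358·1.99802 = 12703 km

12703 km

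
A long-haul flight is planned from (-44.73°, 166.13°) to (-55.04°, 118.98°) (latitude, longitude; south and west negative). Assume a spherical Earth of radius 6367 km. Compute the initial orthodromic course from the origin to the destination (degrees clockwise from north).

233.8°

θ = atan2( sin Δλ·cos φ₂ ,  cos φ₁ sin φ₂ − sin φ₁ cos φ₂ cos Δλ )
  = atan2(-0.4201, -0.3080) = 233.75°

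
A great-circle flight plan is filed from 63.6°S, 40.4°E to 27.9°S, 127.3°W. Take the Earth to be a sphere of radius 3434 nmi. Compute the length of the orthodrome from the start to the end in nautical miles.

5273 nmi

cos σ = sin φ₁ sin φ₂ + cos φ₁ cos φ₂ cos Δλ
      = sin(-63.60°)sin(-27.90°) + cos(-63.60°)cos(-27.90°)cos(-167.70°) = 0.0352
σ = 87.983° → d = Rσ = 3434·1.53559 = 5273 nmi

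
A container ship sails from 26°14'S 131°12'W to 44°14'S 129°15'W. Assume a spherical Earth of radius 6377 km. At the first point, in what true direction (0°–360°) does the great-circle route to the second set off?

175.5°

N = sin Δλ·cos φ₂ = +0.0244;  D = cos φ₁ sin φ₂ − sin φ₁ cos φ₂ cos Δλ = -0.3092
initial course = atan2(N, D) = 175.49°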